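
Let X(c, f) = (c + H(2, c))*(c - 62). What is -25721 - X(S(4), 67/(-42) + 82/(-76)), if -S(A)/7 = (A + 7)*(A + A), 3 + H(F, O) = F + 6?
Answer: -439979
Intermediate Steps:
H(F, O) = 3 + F (H(F, O) = -3 + (F + 6) = -3 + (6 + F) = 3 + F)
S(A) = -14*A*(7 + A) (S(A) = -7*(A + 7)*(A + A) = -7*(7 + A)*2*A = -14*A*(7 + A))
X(c, f) = (-62 + c)*(5 + c) (X(c, f) = (c + (3 + 2))*(c - 62) = (c + 5)*(-62 + c) = (5 + c)*(-62 + c) = (-62 + c)*(5 + c))
-25721 - X(S(4), 67/(-42) + 82/(-76)) = -25721 - (-310 + (-14*4*(7 + 4))**2 - (-798)*4*(7 + 4)) = -25721 - (-310 + (-14*4*11)**2 - (-798)*4*11) = -25721 - (-310 + (-616)**2 - 57*(-616)) = -25721 - (-310 + 379456 + 35112) = -25721 - 1*414258 = -25721 - 414258 = -439979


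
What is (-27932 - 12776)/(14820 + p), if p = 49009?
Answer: -40708/63829 ≈ -0.63777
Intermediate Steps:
(-27932 - 12776)/(14820 + p) = (-27932 - 12776)/(14820 + 49009) = -40708/63829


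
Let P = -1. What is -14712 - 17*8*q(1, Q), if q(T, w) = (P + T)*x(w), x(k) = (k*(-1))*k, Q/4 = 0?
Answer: -14712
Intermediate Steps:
Q = 0 (Q = 4*0 = 0)
x(k) = -k² (x(k) = (-k)*k = -k²)
q(T, w) = -w²*(-1 + T) (q(T, w) = (-1 + T)*(-w²) = -w²*(-1 + T))
-14712 - 17*8*q(1, Q) = -14712 - 17*8*0²*(1 - 1*1) = -14712 - 136*0*(1 - 1) = -14712 - 136*0*0 = -14712 - 136*0 = -14712 - 1*0 = -14712 + 0 = -14712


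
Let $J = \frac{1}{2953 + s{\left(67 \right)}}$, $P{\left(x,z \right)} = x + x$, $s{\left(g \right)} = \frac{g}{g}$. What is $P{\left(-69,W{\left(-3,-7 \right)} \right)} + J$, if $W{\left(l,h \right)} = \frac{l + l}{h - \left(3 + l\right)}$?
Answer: $- \frac{407651}{2954} \approx -138.0$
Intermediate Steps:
$s{\left(g \right)} = 1$
$W{\left(l,h \right)} = \frac{2 l}{-3 + h - l}$
$P{\left(x,z \right)} = 2 x$
$J = \frac{1}{2954}$ ($J = \frac{1}{2953 + 1} = \frac{1}{2954} \approx 0.00033852$)
$P{\left(-69,W{\left(-3,-7 \right)} \right)} + J = 2 \left(-69\right) + \frac{1}{2954} = -138 + \frac{1}{2954} = - \frac{407651}{2954}$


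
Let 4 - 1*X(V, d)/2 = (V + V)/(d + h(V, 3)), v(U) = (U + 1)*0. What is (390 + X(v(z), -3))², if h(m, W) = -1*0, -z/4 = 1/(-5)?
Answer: 158404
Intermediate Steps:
z = ⅘ (z = -4/(-5) = -4*(-⅕) = ⅘ ≈ 0.80000)
v(U) = 0 (v(U) = (1 + U)*0 = 0)
h(m, W) = 0
X(V, d) = 8 - 4*V/d (X(V, d) = 8 - 2*(V + V)/(d + 0) = 8 - 2*2*V/d = 8 - 4*V/d)
(390 + X(v(z), -3))² = (390 + (8 - 4*0/(-3)))² = (390 + (8 - 4*0*(-⅓)))² = (390 + (8 + 0))² = (390 + 8)² = 398² = 158404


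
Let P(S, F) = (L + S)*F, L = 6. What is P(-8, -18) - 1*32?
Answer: 4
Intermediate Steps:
P(S, F) = F*(6 + S) (P(S, F) = (6 + S)*F = F*(6 + S))
P(-8, -18) - 1*32 = -18*(6 - 8) - 1*32 = -18*(-2) - 32 = 36 - 32 = 4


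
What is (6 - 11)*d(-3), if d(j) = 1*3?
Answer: -15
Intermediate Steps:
d(j) = 3
(6 - 11)*d(-3) = (6 - 11)*3 = -5*3 = -15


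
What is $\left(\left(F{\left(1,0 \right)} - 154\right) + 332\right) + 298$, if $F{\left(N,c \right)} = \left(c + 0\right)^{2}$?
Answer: $476$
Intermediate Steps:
$F{\left(N,c \right)} = c^{2}$
$\left(\left(F{\left(1,0 \right)} - 154\right) + 332\right) + 298 = \left(\left(0^{2} - 154\right) + 332\right) + 298 = \left(\left(0 - 154\right) + 332\right) + 298 = \left(-154 + 332\right) + 298 = 178 + 298 = 476$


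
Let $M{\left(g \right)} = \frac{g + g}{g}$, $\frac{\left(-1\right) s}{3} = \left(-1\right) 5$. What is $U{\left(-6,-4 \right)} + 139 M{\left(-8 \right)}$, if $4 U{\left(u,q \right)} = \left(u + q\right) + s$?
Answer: $\frac{1117}{4} \approx 279.25$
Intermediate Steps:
$s = 15$ ($s = - 3 \left(\left(-1\right) 5\right) = \left(-3\right) \left(-5\right) = 15$)
$M{\left(g \right)} = 2$ ($M{\left(g \right)} = \frac{2 g}{g} = 2$)
$U{\left(u,q \right)} = \frac{15}{4} + \frac{q}{4} + \frac{u}{4}$ ($U{\left(u,q \right)} = \frac{\left(u + q\right) + 15}{4} = \frac{\left(q + u\right) + 15}{4} = \frac{15 + q + u}{4} = \frac{15}{4} + \frac{q}{4} + \frac{u}{4}$)
$U{\left(-6,-4 \right)} + 139 M{\left(-8 \right)} = \left(\frac{15}{4} + \frac{1}{4} \left(-4\right) + \frac{1}{4} \left(-6\right)\right) + 139 \cdot 2 = \left(\frac{15}{4} - 1 - \frac{3}{2}\right) + 278 = \frac{5}{4} + 278 = \frac{1117}{4}$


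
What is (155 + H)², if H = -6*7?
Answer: 12769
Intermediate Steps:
H = -42
(155 + H)² = (155 - 42)² = 113² = 12769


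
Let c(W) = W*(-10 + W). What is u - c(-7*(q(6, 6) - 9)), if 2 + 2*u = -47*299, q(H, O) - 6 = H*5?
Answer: -89277/2 ≈ -44639.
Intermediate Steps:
q(H, O) = 6 + 5*H (q(H, O) = 6 + H*5 = 6 + 5*H)
u = -14055/2 (u = -1 + (-47*299)/2 = -1 + (½)*(-14053) = -1 - 14053/2 = -14055/2 ≈ -7027.5)
u - c(-7*(q(6, 6) - 9)) = -14055/2 - (-7*((6 + 5*6) - 9))*(-10 - 7*((6 + 5*6) - 9)) = -14055/2 - (-7*((6 + 30) - 9))*(-10 - 7*((6 + 30) - 9)) = -14055/2 - (-7*(36 - 9))*(-10 - 7*(36 - 9)) = -14055/2 - (-7*27)*(-10 - 7*27) = -14055/2 - (-189)*(-10 - 189) = -14055/2 - (-189)*(-199) = -14055/2 - 1*37611 = -14055/2 - 37611 = -89277/2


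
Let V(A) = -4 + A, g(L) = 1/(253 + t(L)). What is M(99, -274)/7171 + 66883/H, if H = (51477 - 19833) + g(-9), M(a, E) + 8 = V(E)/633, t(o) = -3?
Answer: 75857286824908/35909955912243 ≈ 2.1124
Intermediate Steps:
g(L) = 1/250 (g(L) = 1/(253 - 3) = 1/250)
M(a, E) = -5068/633 + E/633 (M(a, E) = -8 + (-4 + E)/633 = -8 + (-4 + E)*(1/633) = -8 + (-4/633 + E/633) = -5068/633 + E/633)
H = 7911001/250 (H = (51477 - 19833) + 1/250 = 31644 + 1/250 = 7911001/250 ≈ 31644.)
M(99, -274)/7171 + 66883/H = (-5068/633 + (1/633)*(-274))/7171 + 66883/(7911001/250) = (-5068/633 - 274/633)*(1/7171) + 66883*(250/7911001) = -5342/633*1/7171 + 16720750/7911001 = -5342/4539243 + 16720750/7911001 = 75857286824908/35909955912243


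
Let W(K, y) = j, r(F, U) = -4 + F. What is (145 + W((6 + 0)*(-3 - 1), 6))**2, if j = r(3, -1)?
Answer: 20736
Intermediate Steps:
j = -1 (j = -4 + 3 = -1)
W(K, y) = -1
(145 + W((6 + 0)*(-3 - 1), 6))**2 = (145 - 1)**2 = 144**2 = 20736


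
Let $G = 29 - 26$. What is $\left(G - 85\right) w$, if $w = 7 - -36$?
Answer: $-3526$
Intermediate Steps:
$G = 3$
$w = 43$ ($w = 7 + 36 = 43$)
$\left(G - 85\right) w = \left(3 - 85\right) 43 = \left(-82\right) 43 = -3526$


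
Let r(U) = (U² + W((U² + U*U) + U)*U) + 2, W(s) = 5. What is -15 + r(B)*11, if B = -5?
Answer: 7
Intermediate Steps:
r(U) = 2 + U² + 5*U (r(U) = (U² + 5*U) + 2 = 2 + U² + 5*U)
-15 + r(B)*11 = -15 + (2 + (-5)² + 5*(-5))*11 = -15 + (2 + 25 - 25)*11 = -15 + 2*11 = -15 + 22 = 7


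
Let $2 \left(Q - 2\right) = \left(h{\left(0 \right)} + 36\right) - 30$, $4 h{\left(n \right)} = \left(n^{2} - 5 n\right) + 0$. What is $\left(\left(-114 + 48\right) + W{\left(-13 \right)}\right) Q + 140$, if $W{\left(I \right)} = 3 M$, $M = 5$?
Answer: $-115$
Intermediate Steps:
$W{\left(I \right)} = 15$ ($W{\left(I \right)} = 3 \cdot 5 = 15$)
$h{\left(n \right)} = - \frac{5 n}{4} + \frac{n^{2}}{4}$ ($h{\left(n \right)} = \frac{\left(n^{2} - 5 n\right) + 0}{4} = \frac{n^{2} - 5 n}{4} = - \frac{5 n}{4} + \frac{n^{2}}{4}$)
$Q = 5$ ($Q = 2 + \frac{\left(\frac{1}{4} \cdot 0 \left(-5 + 0\right) + 36\right) - 30}{2} = 2 + \frac{\left(\frac{1}{4} \cdot 0 \left(-5\right) + 36\right) - 30}{2} = 2 + \frac{\left(0 + 36\right) - 30}{2} = 2 + \frac{36 - 30}{2} = 2 + \frac{1}{2} \cdot 6 = 2 + 3 = 5$)
$\left(\left(-114 + 48\right) + W{\left(-13 \right)}\right) Q + 140 = \left(\left(-114 + 48\right) + 15\right) 5 + 140 = \left(-66 + 15\right) 5 + 140 = \left(-51\right) 5 + 140 = -255 + 140 = -115$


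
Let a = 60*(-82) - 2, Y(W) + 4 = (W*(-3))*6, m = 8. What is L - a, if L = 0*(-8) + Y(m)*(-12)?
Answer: 6698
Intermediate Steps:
Y(W) = -4 - 18*W (Y(W) = -4 + (W*(-3))*6 = -4 - 3*W*6 = -4 - 18*W)
a = -4922 (a = -4920 - 2 = -4922)
L = 1776 (L = 0*(-8) + (-4 - 18*8)*(-12) = 0 + (-4 - 144)*(-12) = 0 - 148*(-12) = 0 + 1776 = 1776)
L - a = 1776 - 1*(-4922) = 1776 + 4922 = 6698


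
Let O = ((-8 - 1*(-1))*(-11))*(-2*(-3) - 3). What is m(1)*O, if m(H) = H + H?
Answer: 462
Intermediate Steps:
m(H) = 2*H
O = 231 (O = ((-8 + 1)*(-11))*(6 - 3) = -7*(-11)*3 = 77*3 = 231)
m(1)*O = (2*1)*231 = 2*231 = 462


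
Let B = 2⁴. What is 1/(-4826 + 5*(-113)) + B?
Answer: 86255/5391 ≈ 16.000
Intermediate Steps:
B = 16
1/(-4826 + 5*(-113)) + B = 1/(-4826 + 5*(-113)) + 16 = 1/(-4826 - 565) + 16 = 1/(-5391) + 16 = -1/5391 + 16 = 86255/5391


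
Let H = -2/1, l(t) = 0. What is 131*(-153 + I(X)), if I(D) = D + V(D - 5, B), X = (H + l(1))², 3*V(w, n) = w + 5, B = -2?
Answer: -58033/3 ≈ -19344.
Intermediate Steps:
V(w, n) = 5/3 + w/3 (V(w, n) = (w + 5)/3 = (5 + w)/3 = 5/3 + w/3)
H = -2 (H = -2*1 = -2)
X = 4 (X = (-2 + 0)² = (-2)² = 4)
I(D) = 4*D/3 (I(D) = D + (5/3 + (D - 5)/3) = D + (5/3 + (-5 + D)/3) = D + (5/3 + (-5/3 + D/3)) = D + D/3 = 4*D/3)
131*(-153 + I(X)) = 131*(-153 + (4/3)*4) = 131*(-153 + 16/3) = 131*(-443/3) = -58033/3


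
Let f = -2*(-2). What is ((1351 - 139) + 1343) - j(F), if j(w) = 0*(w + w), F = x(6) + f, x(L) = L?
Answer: 2555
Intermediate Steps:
f = 4
F = 10 (F = 6 + 4 = 10)
j(w) = 0 (j(w) = 0*(2*w) = 0)
((1351 - 139) + 1343) - j(F) = ((1351 - 139) + 1343) - 1*0 = (1212 + 1343) + 0 = 2555 + 0 = 2555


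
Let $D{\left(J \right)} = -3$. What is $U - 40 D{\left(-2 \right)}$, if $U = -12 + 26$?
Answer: $134$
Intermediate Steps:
$U = 14$
$U - 40 D{\left(-2 \right)} = 14 - -120 = 14 + 120 = 134$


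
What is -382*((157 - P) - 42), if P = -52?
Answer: -63794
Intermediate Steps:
-382*((157 - P) - 42) = -382*((157 - 1*(-52)) - 42) = -382*((157 + 52) - 42) = -382*(209 - 42) = -382*167 = -63794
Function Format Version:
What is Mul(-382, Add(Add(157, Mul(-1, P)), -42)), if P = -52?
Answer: -63794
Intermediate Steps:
Mul(-382, Add(Add(157, Mul(-1, P)), -42)) = Mul(-382, Add(Add(157, Mul(-1, -52)), -42)) = Mul(-382, Add(Add(157, 52), -42)) = Mul(-382, Add(209, -42)) = Mul(-382, 167) = -63794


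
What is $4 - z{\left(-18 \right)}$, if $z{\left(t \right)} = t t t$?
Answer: $5836$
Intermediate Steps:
$z{\left(t \right)} = t^{3}$ ($z{\left(t \right)} = t^{2} t = t^{3}$)
$4 - z{\left(-18 \right)} = 4 - \left(-18\right)^{3} = 4 - -5832 = 4 + 5832 = 5836$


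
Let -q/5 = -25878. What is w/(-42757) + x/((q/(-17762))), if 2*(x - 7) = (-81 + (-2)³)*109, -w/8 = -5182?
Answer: 1224343759713/1844109410 ≈ 663.92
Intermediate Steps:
q = 129390 (q = -5*(-25878) = 129390)
w = 41456 (w = -8*(-5182) = 41456)
x = -9687/2 (x = 7 + ((-81 + (-2)³)*109)/2 = 7 + ((-81 - 8)*109)/2 = 7 + (-89*109)/2 = 7 + (½)*(-9701) = 7 - 9701/2 = -9687/2 ≈ -4843.5)
w/(-42757) + x/((q/(-17762))) = 41456/(-42757) - 9687/(2*(129390/(-17762))) = 41456*(-1/42757) - 9687/(2*(129390*(-1/17762))) = -41456/42757 - 9687/(2*(-64695/8881)) = -41456/42757 - 9687/2*(-8881/64695) = -41456/42757 + 28676749/43130 = 1224343759713/1844109410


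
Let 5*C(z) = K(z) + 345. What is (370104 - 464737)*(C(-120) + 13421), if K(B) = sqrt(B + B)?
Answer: -1276599170 - 378532*I*sqrt(15)/5 ≈ -1.2766e+9 - 2.9321e+5*I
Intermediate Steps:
K(B) = sqrt(2)*sqrt(B) (K(B) = sqrt(2*B) = sqrt(2)*sqrt(B))
C(z) = 69 + sqrt(2)*sqrt(z)/5 (C(z) = (sqrt(2)*sqrt(z) + 345)/5 = (345 + sqrt(2)*sqrt(z))/5 = 69 + sqrt(2)*sqrt(z)/5)
(370104 - 464737)*(C(-120) + 13421) = (370104 - 464737)*((69 + sqrt(2)*sqrt(-120)/5) + 13421) = -94633*((69 + sqrt(2)*(2*I*sqrt(30))/5) + 13421) = -94633*((69 + 4*I*sqrt(15)/5) + 13421) = -94633*(13490 + 4*I*sqrt(15)/5) = -1276599170 - 378532*I*sqrt(15)/5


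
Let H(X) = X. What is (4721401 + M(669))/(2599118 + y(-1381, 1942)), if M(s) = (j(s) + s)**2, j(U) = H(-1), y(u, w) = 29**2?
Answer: 5167625/2599959 ≈ 1.9876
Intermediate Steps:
y(u, w) = 841
j(U) = -1
M(s) = (-1 + s)**2
(4721401 + M(669))/(2599118 + y(-1381, 1942)) = (4721401 + (-1 + 669)**2)/(2599118 + 841) = (4721401 + 668**2)/2599959 = (4721401 + 446224)*(1/2599959) = 5167625*(1/2599959) = 5167625/2599959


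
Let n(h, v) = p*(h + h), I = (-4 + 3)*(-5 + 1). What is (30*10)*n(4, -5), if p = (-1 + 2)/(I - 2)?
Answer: 1200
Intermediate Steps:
I = 4 (I = -1*(-4) = 4)
p = ½ (p = (-1 + 2)/(4 - 2) = 1/2 = 1*(½) = ½ ≈ 0.50000)
n(h, v) = h (n(h, v) = (h + h)/2 = (2*h)/2 = h)
(30*10)*n(4, -5) = (30*10)*4 = 300*4 = 1200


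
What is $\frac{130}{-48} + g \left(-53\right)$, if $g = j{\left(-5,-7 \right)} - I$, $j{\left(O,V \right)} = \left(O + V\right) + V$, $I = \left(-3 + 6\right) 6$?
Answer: $\frac{46999}{24} \approx 1958.3$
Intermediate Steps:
$I = 18$ ($I = 3 \cdot 6 = 18$)
$j{\left(O,V \right)} = O + 2 V$
$g = -37$ ($g = \left(-5 + 2 \left(-7\right)\right) - 18 = \left(-5 - 14\right) - 18 = -19 - 18 = -37$)
$\frac{130}{-48} + g \left(-53\right) = \frac{130}{-48} - -1961 = 130 \left(- \frac{1}{48}\right) + 1961 = - \frac{65}{24} + 1961 = \frac{46999}{24}$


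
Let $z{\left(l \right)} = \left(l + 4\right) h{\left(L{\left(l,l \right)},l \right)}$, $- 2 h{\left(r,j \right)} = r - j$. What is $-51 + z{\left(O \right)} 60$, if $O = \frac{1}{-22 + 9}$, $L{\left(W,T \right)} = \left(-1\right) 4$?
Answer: $\frac{69411}{169} \approx 410.72$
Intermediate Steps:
$L{\left(W,T \right)} = -4$
$h{\left(r,j \right)} = \frac{j}{2} - \frac{r}{2}$ ($h{\left(r,j \right)} = - \frac{r - j}{2} = \frac{j}{2} - \frac{r}{2}$)
$O = - \frac{1}{13}$ ($O = \frac{1}{-13} = - \frac{1}{13} \approx -0.076923$)
$z{\left(l \right)} = \left(2 + \frac{l}{2}\right) \left(4 + l\right)$ ($z{\left(l \right)} = \left(l + 4\right) \left(\frac{l}{2} - -2\right) = \left(4 + l\right) \left(\frac{l}{2} + 2\right) = \left(4 + l\right) \left(2 + \frac{l}{2}\right) = \left(2 + \frac{l}{2}\right) \left(4 + l\right)$)
$-51 + z{\left(O \right)} 60 = -51 + \frac{\left(4 - \frac{1}{13}\right)^{2}}{2} \cdot 60 = -51 + \frac{\left(\frac{51}{13}\right)^{2}}{2} \cdot 60 = -51 + \frac{1}{2} \cdot \frac{2601}{169} \cdot 60 = -51 + \frac{2601}{338} \cdot 60 = -51 + \frac{78030}{169} = \frac{69411}{169}$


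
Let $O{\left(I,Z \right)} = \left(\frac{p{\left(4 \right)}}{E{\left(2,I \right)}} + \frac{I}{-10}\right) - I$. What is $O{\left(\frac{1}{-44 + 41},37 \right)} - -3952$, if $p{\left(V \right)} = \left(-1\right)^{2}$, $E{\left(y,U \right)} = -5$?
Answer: $\frac{23713}{6} \approx 3952.2$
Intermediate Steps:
$p{\left(V \right)} = 1$
$O{\left(I,Z \right)} = - \frac{1}{5} - \frac{11 I}{10}$ ($O{\left(I,Z \right)} = \left(1 \frac{1}{-5} + \frac{I}{-10}\right) - I = \left(1 \left(- \frac{1}{5}\right) + I \left(- \frac{1}{10}\right)\right) - I = \left(- \frac{1}{5} - \frac{I}{10}\right) - I = - \frac{1}{5} - \frac{11 I}{10}$)
$O{\left(\frac{1}{-44 + 41},37 \right)} - -3952 = \left(- \frac{1}{5} - \frac{11}{10 \left(-44 + 41\right)}\right) - -3952 = \left(- \frac{1}{5} - \frac{11}{10 \left(-3\right)}\right) + 3952 = \left(- \frac{1}{5} - - \frac{11}{30}\right) + 3952 = \left(- \frac{1}{5} + \frac{11}{30}\right) + 3952 = \frac{1}{6} + 3952 = \frac{23713}{6}$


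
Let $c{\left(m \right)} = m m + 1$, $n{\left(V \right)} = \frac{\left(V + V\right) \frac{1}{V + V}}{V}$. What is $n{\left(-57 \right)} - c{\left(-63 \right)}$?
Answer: $- \frac{226291}{57} \approx -3970.0$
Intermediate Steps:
$n{\left(V \right)} = \frac{1}{V}$ ($n{\left(V \right)} = \frac{2 V \frac{1}{2 V}}{V} = 1 \frac{1}{V} = \frac{1}{V}$)
$c{\left(m \right)} = 1 + m^{2}$ ($c{\left(m \right)} = m^{2} + 1 = 1 + m^{2}$)
$n{\left(-57 \right)} - c{\left(-63 \right)} = \frac{1}{-57} - \left(1 + \left(-63\right)^{2}\right) = - \frac{1}{57} - \left(1 + 3969\right) = - \frac{1}{57} - 3970 = - \frac{226291}{57}$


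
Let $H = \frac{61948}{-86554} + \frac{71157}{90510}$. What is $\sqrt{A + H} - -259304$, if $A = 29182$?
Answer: $259304 + \frac{\sqrt{49748617582885576297670}}{1305667090} \approx 2.5947 \cdot 10^{5}$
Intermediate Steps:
$H = \frac{92001583}{1305667090}$ ($H = 61948 \left(- \frac{1}{86554}\right) + 71157 \cdot \frac{1}{90510} = - \frac{30974}{43277} + \frac{23719}{30170} = \frac{92001583}{1305667090} \approx 0.070463$)
$\sqrt{A + H} - -259304 = \sqrt{29182 + \frac{92001583}{1305667090}} - -259304 = \sqrt{\frac{38102069021963}{1305667090}} + 259304 = \frac{\sqrt{49748617582885576297670}}{1305667090} + 259304 = 259304 + \frac{\sqrt{49748617582885576297670}}{1305667090}$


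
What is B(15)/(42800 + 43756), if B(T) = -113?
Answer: -113/86556 ≈ -0.0013055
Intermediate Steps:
B(15)/(42800 + 43756) = -113/(42800 + 43756) = -113/86556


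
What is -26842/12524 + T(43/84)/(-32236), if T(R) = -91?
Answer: -216034757/100930916 ≈ -2.1404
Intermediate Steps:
-26842/12524 + T(43/84)/(-32236) = -26842/12524 - 91/(-32236) = -26842*1/12524 - 91*(-1/32236) = -13421/6262 + 91/32236 = -216034757/100930916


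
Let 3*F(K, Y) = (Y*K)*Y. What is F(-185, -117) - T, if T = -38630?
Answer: -805525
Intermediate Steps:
F(K, Y) = K*Y²/3 (F(K, Y) = ((Y*K)*Y)/3 = ((K*Y)*Y)/3 = (K*Y²)/3 = K*Y²/3)
F(-185, -117) - T = (⅓)*(-185)*(-117)² - 1*(-38630) = (⅓)*(-185)*13689 + 38630 = -844155 + 38630 = -805525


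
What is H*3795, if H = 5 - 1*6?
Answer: -3795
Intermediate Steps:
H = -1 (H = 5 - 6 = -1)
H*3795 = -1*3795 = -3795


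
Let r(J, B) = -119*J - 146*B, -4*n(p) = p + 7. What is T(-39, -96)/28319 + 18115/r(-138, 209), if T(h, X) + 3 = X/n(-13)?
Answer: -513942849/399071348 ≈ -1.2878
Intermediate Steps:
n(p) = -7/4 - p/4 (n(p) = -(p + 7)/4 = -(7 + p)/4 = -7/4 - p/4)
r(J, B) = -146*B - 119*J
T(h, X) = -3 + 2*X/3 (T(h, X) = -3 + X/(-7/4 - 1/4*(-13)) = -3 + X/(-7/4 + 13/4) = -3 + X/(3/2) = -3 + X*(2/3) = -3 + 2*X/3)
T(-39, -96)/28319 + 18115/r(-138, 209) = (-3 + (2/3)*(-96))/28319 + 18115/(-146*209 - 119*(-138)) = (-3 - 64)*(1/28319) + 18115/(-30514 + 16422) = -67*1/28319 + 18115/(-14092) = -67/28319 + 18115*(-1/14092) = -67/28319 - 18115/14092 = -513942849/399071348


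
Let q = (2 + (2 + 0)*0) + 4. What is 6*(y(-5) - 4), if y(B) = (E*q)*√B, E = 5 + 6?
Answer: -24 + 396*I*√5 ≈ -24.0 + 885.48*I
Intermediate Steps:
E = 11
q = 6 (q = (2 + 2*0) + 4 = (2 + 0) + 4 = 2 + 4 = 6)
y(B) = 66*√B (y(B) = (11*6)*√B = 66*√B)
6*(y(-5) - 4) = 6*(66*√(-5) - 4) = 6*(66*(I*√5) - 4) = 6*(66*I*√5 - 4) = 6*(-4 + 66*I*√5) = -24 + 396*I*√5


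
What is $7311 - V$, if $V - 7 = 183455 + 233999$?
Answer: $-410150$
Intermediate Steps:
$V = 417461$ ($V = 7 + \left(183455 + 233999\right) = 7 + 417454 = 417461$)
$7311 - V = 7311 - 417461 = -410150$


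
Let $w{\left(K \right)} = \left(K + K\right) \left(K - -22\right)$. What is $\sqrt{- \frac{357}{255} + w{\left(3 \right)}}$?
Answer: $\frac{\sqrt{3715}}{5} \approx 12.19$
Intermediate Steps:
$w{\left(K \right)} = 2 K \left(22 + K\right)$ ($w{\left(K \right)} = 2 K \left(K + 22\right) = 2 K \left(22 + K\right)$)
$\sqrt{- \frac{357}{255} + w{\left(3 \right)}} = \sqrt{- \frac{357}{255} + 2 \cdot 3 \left(22 + 3\right)} = \sqrt{\left(-357\right) \frac{1}{255} + 2 \cdot 3 \cdot 25} = \sqrt{- \frac{7}{5} + 150} = \sqrt{\frac{743}{5}} = \frac{\sqrt{3715}}{5}$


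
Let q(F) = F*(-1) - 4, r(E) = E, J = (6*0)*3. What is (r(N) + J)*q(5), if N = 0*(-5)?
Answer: 0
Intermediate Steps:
J = 0 (J = 0*3 = 0)
N = 0
q(F) = -4 - F (q(F) = -F - 4 = -4 - F)
(r(N) + J)*q(5) = (0 + 0)*(-4 - 1*5) = 0*(-4 - 5) = 0*(-9) = 0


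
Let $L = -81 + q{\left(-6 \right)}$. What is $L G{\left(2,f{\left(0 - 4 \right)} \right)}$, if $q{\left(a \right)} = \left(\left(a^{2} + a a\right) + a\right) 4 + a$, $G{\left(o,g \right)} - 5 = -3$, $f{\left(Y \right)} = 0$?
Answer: $354$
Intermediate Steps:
$G{\left(o,g \right)} = 2$ ($G{\left(o,g \right)} = 5 - 3 = 2$)
$q{\left(a \right)} = 5 a + 8 a^{2}$ ($q{\left(a \right)} = \left(\left(a^{2} + a^{2}\right) + a\right) 4 + a = \left(2 a^{2} + a\right) 4 + a = \left(a + 2 a^{2}\right) 4 + a = \left(4 a + 8 a^{2}\right) + a = 5 a + 8 a^{2}$)
$L = 177$ ($L = -81 - 6 \left(5 + 8 \left(-6\right)\right) = -81 - 6 \left(5 - 48\right) = -81 - -258 = -81 + 258 = 177$)
$L G{\left(2,f{\left(0 - 4 \right)} \right)} = 177 \cdot 2 = 354$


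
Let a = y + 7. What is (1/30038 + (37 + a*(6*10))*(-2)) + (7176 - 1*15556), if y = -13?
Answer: -232313891/30038 ≈ -7734.0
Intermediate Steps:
a = -6 (a = -13 + 7 = -6)
(1/30038 + (37 + a*(6*10))*(-2)) + (7176 - 1*15556) = (1/30038 + (37 - 36*10)*(-2)) + (7176 - 1*15556) = (1/30038 + (37 - 6*60)*(-2)) + (7176 - 15556) = (1/30038 + (37 - 360)*(-2)) - 8380 = (1/30038 - 323*(-2)) - 8380 = (1/30038 + 646) - 8380 = 19404549/30038 - 8380 = -232313891/30038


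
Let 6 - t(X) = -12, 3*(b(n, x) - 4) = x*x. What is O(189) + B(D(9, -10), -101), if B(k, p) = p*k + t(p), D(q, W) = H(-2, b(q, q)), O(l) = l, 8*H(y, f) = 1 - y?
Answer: 1353/8 ≈ 169.13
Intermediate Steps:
b(n, x) = 4 + x²/3 (b(n, x) = 4 + (x*x)/3 = 4 + x²/3)
H(y, f) = ⅛ - y/8 (H(y, f) = (1 - y)/8 = ⅛ - y/8)
t(X) = 18 (t(X) = 6 - 1*(-12) = 6 + 12 = 18)
D(q, W) = 3/8 (D(q, W) = ⅛ - ⅛*(-2) = ⅛ + ¼ = 3/8)
B(k, p) = 18 + k*p (B(k, p) = p*k + 18 = k*p + 18 = 18 + k*p)
O(189) + B(D(9, -10), -101) = 189 + (18 + (3/8)*(-101)) = 189 + (18 - 303/8) = 189 - 159/8 = 1353/8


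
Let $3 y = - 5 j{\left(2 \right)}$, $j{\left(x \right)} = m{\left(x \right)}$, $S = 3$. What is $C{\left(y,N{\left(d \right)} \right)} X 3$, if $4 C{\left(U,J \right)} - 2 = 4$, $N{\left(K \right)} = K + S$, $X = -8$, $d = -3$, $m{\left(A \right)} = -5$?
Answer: $-36$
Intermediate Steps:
$j{\left(x \right)} = -5$
$y = \frac{25}{3}$ ($y = \frac{\left(-5\right) \left(-5\right)}{3} = \frac{1}{3} \cdot 25 = \frac{25}{3} \approx 8.3333$)
$N{\left(K \right)} = 3 + K$ ($N{\left(K \right)} = K + 3 = 3 + K$)
$C{\left(U,J \right)} = \frac{3}{2}$ ($C{\left(U,J \right)} = \frac{1}{2} + \frac{1}{4} \cdot 4 = \frac{1}{2} + 1 = \frac{3}{2}$)
$C{\left(y,N{\left(d \right)} \right)} X 3 = \frac{3}{2} \left(-8\right) 3 = \left(-12\right) 3 = -36$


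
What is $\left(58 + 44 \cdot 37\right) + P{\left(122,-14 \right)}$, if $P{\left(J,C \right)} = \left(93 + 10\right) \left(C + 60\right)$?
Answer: $6424$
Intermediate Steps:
$P{\left(J,C \right)} = 6180 + 103 C$ ($P{\left(J,C \right)} = 103 \left(60 + C\right) = 6180 + 103 C$)
$\left(58 + 44 \cdot 37\right) + P{\left(122,-14 \right)} = \left(58 + 44 \cdot 37\right) + \left(6180 + 103 \left(-14\right)\right) = \left(58 + 1628\right) + \left(6180 - 1442\right) = 1686 + 4738 = 6424$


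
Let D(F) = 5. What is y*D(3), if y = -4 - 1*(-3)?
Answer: -5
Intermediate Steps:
y = -1 (y = -4 + 3 = -1)
y*D(3) = -1*5 = -5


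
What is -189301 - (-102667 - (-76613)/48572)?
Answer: -4208063261/48572 ≈ -86636.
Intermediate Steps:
-189301 - (-102667 - (-76613)/48572) = -189301 - (-102667 - 1*(-76613/48572)) = -189301 - (-102667 + 76613/48572) = -189301 - 1*(-4986664911/48572) = -189301 + 4986664911/48572 = -4208063261/48572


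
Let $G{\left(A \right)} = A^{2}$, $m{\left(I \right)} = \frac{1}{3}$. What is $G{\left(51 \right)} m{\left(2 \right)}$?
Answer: $867$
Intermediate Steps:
$m{\left(I \right)} = \frac{1}{3}$
$G{\left(51 \right)} m{\left(2 \right)} = 51^{2} \cdot \frac{1}{3} = 2601 \cdot \frac{1}{3} = 867$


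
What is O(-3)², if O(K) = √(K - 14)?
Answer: -17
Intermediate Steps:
O(K) = √(-14 + K)
O(-3)² = (√(-14 - 3))² = (√(-17))² = (I*√17)² = -17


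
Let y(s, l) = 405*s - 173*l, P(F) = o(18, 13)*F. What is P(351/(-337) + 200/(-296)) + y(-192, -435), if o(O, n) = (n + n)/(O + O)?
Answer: -281252783/112221 ≈ -2506.2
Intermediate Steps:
o(O, n) = n/O (o(O, n) = (2*n)/((2*O)) = (2*n)*(1/(2*O)) = n/O)
P(F) = 13*F/18 (P(F) = (13/18)*F = (13*(1/18))*F = 13*F/18)
y(s, l) = -173*l + 405*s
P(351/(-337) + 200/(-296)) + y(-192, -435) = 13*(351/(-337) + 200/(-296))/18 + (-173*(-435) + 405*(-192)) = 13*(351*(-1/337) + 200*(-1/296))/18 + (75255 - 77760) = 13*(-351/337 - 25/37)/18 - 2505 = (13/18)*(-21412/12469) - 2505 = -139178/112221 - 2505 = -281252783/112221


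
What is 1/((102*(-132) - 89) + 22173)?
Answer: 1/8620 ≈ 0.00011601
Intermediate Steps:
1/((102*(-132) - 89) + 22173) = 1/((-13464 - 89) + 22173) = 1/(-13553 + 22173) = 1/8620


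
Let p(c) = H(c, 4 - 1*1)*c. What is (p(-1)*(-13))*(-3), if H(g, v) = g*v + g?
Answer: 156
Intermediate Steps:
H(g, v) = g + g*v
p(c) = 4*c² (p(c) = (c*(1 + (4 - 1*1)))*c = (c*(1 + (4 - 1)))*c = (c*(1 + 3))*c = (c*4)*c = (4*c)*c = 4*c²)
(p(-1)*(-13))*(-3) = ((4*(-1)²)*(-13))*(-3) = ((4*1)*(-13))*(-3) = (4*(-13))*(-3) = -52*(-3) = 156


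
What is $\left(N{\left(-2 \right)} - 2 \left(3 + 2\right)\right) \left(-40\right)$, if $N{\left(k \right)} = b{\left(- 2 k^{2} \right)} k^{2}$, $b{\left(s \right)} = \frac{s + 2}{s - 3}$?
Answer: $\frac{3440}{11} \approx 312.73$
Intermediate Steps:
$b{\left(s \right)} = \frac{2 + s}{-3 + s}$
$N{\left(k \right)} = \frac{k^{2} \left(2 - 2 k^{2}\right)}{-3 - 2 k^{2}}$ ($N{\left(k \right)} = \frac{2 - 2 k^{2}}{-3 - 2 k^{2}} k^{2} = \frac{k^{2} \left(2 - 2 k^{2}\right)}{-3 - 2 k^{2}}$)
$\left(N{\left(-2 \right)} - 2 \left(3 + 2\right)\right) \left(-40\right) = \left(\frac{2 \left(-2\right)^{2} \left(-1 + \left(-2\right)^{2}\right)}{3 + 2 \left(-2\right)^{2}} - 2 \left(3 + 2\right)\right) \left(-40\right) = \left(2 \cdot 4 \frac{1}{3 + 2 \cdot 4} \left(-1 + 4\right) - 10\right) \left(-40\right) = \left(2 \cdot 4 \frac{1}{3 + 8} \cdot 3 - 10\right) \left(-40\right) = \left(2 \cdot 4 \cdot \frac{1}{11} \cdot 3 - 10\right) \left(-40\right) = \left(\frac{24}{11} - 10\right) \left(-40\right) = \left(- \frac{86}{11}\right) \left(-40\right) = \frac{3440}{11}$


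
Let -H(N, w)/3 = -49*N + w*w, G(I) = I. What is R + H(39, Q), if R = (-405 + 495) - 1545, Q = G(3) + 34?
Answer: 171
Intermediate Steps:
Q = 37 (Q = 3 + 34 = 37)
H(N, w) = -3*w² + 147*N (H(N, w) = -3*(-49*N + w*w) = -3*(-49*N + w²) = -3*(w² - 49*N) = -3*w² + 147*N)
R = -1455 (R = 90 - 1545 = -1455)
R + H(39, Q) = -1455 + (-3*37² + 147*39) = -1455 + (-3*1369 + 5733) = -1455 + (-4107 + 5733) = -1455 + 1626 = 171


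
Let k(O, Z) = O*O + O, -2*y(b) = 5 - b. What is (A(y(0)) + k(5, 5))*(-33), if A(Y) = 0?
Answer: -990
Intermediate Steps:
y(b) = -5/2 + b/2 (y(b) = -(5 - b)/2 = -5/2 + b/2)
k(O, Z) = O + O² (k(O, Z) = O² + O = O + O²)
(A(y(0)) + k(5, 5))*(-33) = (0 + 5*(1 + 5))*(-33) = (0 + 5*6)*(-33) = (0 + 30)*(-33) = 30*(-33) = -990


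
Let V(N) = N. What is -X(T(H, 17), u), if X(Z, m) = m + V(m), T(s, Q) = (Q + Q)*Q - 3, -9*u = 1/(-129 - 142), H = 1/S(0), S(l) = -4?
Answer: -2/2439 ≈ -0.00082001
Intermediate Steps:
H = -¼ (H = 1/(-4) = -¼ ≈ -0.25000)
u = 1/2439 (u = -1/(9*(-129 - 142)) = -⅑/(-271) = -⅑*(-1/271) = 1/2439 ≈ 0.00041000)
T(s, Q) = -3 + 2*Q² (T(s, Q) = (2*Q)*Q - 3 = 2*Q² - 3 = -3 + 2*Q²)
X(Z, m) = 2*m (X(Z, m) = m + m = 2*m)
-X(T(H, 17), u) = -2/2439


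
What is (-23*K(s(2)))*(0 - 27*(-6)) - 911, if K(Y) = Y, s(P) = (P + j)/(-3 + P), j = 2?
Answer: 13993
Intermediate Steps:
s(P) = (2 + P)/(-3 + P) (s(P) = (P + 2)/(-3 + P) = (2 + P)/(-3 + P))
(-23*K(s(2)))*(0 - 27*(-6)) - 911 = (-23*(2 + 2)/(-3 + 2))*(0 - 27*(-6)) - 911 = (-23*4/(-1))*(0 - 9*(-18)) - 911 = (-(-23)*4)*(0 + 162) - 911 = -23*(-4)*162 - 911 = 92*162 - 911 = 14904 - 911 = 13993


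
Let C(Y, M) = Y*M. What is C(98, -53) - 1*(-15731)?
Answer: 10537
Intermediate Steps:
C(Y, M) = M*Y
C(98, -53) - 1*(-15731) = -53*98 - 1*(-15731) = -5194 + 15731 = 10537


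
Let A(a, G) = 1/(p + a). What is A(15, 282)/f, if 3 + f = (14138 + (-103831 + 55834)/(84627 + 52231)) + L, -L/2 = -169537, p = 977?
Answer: 68429/23976356945200 ≈ 2.8540e-9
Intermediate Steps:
L = 339074 (L = -2*(-169537) = 339074)
A(a, G) = 1/(977 + a)
f = 48339429325/136858 (f = -3 + ((14138 + (-103831 + 55834)/(84627 + 52231)) + 339074) = -3 + ((14138 - 47997/136858) + 339074) = -3 + (1934850407/136858 + 339074) = -3 + 48339839899/136858 = 48339429325/136858 ≈ 3.5321e+5)
A(15, 282)/f = 1/((977 + 15)*(48339429325/136858)) = (136858/48339429325)/992 = (1/992)*(136858/48339429325) = 68429/23976356945200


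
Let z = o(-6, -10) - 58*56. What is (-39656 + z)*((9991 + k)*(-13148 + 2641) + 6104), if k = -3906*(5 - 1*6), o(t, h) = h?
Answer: 6265859192950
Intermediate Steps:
z = -3258 (z = -10 - 58*56 = -10 - 3248 = -3258)
k = 3906 (k = -3906*(5 - 6) = -3906*(-1) = 3906)
(-39656 + z)*((9991 + k)*(-13148 + 2641) + 6104) = (-39656 - 3258)*((9991 + 3906)*(-13148 + 2641) + 6104) = -42914*(13897*(-10507) + 6104) = -42914*(-146015779 + 6104) = -42914*(-146009675) = 6265859192950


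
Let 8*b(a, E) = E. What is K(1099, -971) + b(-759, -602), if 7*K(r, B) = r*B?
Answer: -610089/4 ≈ -1.5252e+5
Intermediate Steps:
b(a, E) = E/8
K(r, B) = B*r/7 (K(r, B) = (r*B)/7 = (B*r)/7 = B*r/7)
K(1099, -971) + b(-759, -602) = (⅐)*(-971)*1099 + (⅛)*(-602) = -152447 - 301/4 = -610089/4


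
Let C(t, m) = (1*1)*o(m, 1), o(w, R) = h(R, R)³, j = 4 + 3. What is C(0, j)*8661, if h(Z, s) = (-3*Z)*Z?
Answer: -233847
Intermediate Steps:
j = 7
h(Z, s) = -3*Z²
o(w, R) = -27*R⁶ (o(w, R) = (-3*R²)³ = -27*R⁶)
C(t, m) = -27 (C(t, m) = (1*1)*(-27*1⁶) = 1*(-27*1) = 1*(-27) = -27)
C(0, j)*8661 = -27*8661 = -233847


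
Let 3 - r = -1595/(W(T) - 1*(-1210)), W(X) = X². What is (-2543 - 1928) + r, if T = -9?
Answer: -5766593/1291 ≈ -4466.8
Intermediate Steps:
r = 5468/1291 (r = 3 - (-1595)/((-9)² - 1*(-1210)) = 3 - (-1595)/(81 + 1210) = 3 - (-1595)/1291 = 3 - 1*(-1595/1291) = 3 + 1595/1291 = 5468/1291 ≈ 4.2355)
(-2543 - 1928) + r = (-2543 - 1928) + 5468/1291 = -4471 + 5468/1291 = -5766593/1291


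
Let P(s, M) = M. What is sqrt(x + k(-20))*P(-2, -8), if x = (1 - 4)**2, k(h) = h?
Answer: -8*I*sqrt(11) ≈ -26.533*I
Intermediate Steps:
x = 9 (x = (-3)**2 = 9)
sqrt(x + k(-20))*P(-2, -8) = sqrt(9 - 20)*(-8) = sqrt(-11)*(-8) = (I*sqrt(11))*(-8) = -8*I*sqrt(11)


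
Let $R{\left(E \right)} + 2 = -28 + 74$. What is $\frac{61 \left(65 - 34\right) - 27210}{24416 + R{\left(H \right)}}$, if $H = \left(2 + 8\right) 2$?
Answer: $- \frac{25319}{24460} \approx -1.0351$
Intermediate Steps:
$H = 20$ ($H = 10 \cdot 2 = 20$)
$R{\left(E \right)} = 44$ ($R{\left(E \right)} = -2 + \left(-28 + 74\right) = -2 + 46 = 44$)
$\frac{61 \left(65 - 34\right) - 27210}{24416 + R{\left(H \right)}} = \frac{61 \left(65 - 34\right) - 27210}{24416 + 44} = \frac{61 \cdot 31 - 27210}{24460} = \left(1891 - 27210\right) \frac{1}{24460} = \left(-25319\right) \frac{1}{24460} = - \frac{25319}{24460}$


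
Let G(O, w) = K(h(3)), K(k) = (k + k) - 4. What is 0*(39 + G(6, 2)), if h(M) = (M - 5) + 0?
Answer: 0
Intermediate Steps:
h(M) = -5 + M (h(M) = (-5 + M) + 0 = -5 + M)
K(k) = -4 + 2*k (K(k) = 2*k - 4 = -4 + 2*k)
G(O, w) = -8 (G(O, w) = -4 + 2*(-5 + 3) = -4 + 2*(-2) = -4 - 4 = -8)
0*(39 + G(6, 2)) = 0*(39 - 8) = 0*31 = 0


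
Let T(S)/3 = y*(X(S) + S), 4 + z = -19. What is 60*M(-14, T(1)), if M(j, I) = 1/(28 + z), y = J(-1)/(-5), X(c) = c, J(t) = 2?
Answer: 12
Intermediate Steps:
z = -23 (z = -4 - 19 = -23)
y = -⅖ (y = 2/(-5) = 2*(-⅕) = -⅖ ≈ -0.40000)
T(S) = -12*S/5 (T(S) = 3*(-2*(S + S)/5) = 3*(-4*S/5) = -12*S/5)
M(j, I) = ⅕ (M(j, I) = 1/(28 - 23) = 1/5 = ⅕)
60*M(-14, T(1)) = 60*(⅕) = 12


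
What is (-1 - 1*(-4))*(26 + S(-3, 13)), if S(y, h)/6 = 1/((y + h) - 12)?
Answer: 69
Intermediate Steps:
S(y, h) = 6/(-12 + h + y) (S(y, h) = 6/((y + h) - 12) = 6/((h + y) - 12) = 6/(-12 + h + y))
(-1 - 1*(-4))*(26 + S(-3, 13)) = (-1 - 1*(-4))*(26 + 6/(-12 + 13 - 3)) = (-1 + 4)*(26 + 6/(-2)) = 3*(26 + 6*(-½)) = 3*(26 - 3) = 3*23 = 69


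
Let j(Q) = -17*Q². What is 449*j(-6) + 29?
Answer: -274759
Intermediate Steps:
449*j(-6) + 29 = 449*(-17*(-6)²) + 29 = 449*(-17*36) + 29 = 449*(-612) + 29 = -274788 + 29 = -274759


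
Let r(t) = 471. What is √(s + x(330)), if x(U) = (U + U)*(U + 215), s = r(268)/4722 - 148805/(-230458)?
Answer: 8*√46220476075680258058/90685223 ≈ 599.75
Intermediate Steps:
s = 67600244/90685223 (s = 471/4722 - 148805/(-230458) = 471*(1/4722) - 148805*(-1/230458) = 157/1574 + 148805/230458 = 67600244/90685223 ≈ 0.74544)
x(U) = 2*U*(215 + U) (x(U) = (2*U)*(215 + U) = 2*U*(215 + U))
√(s + x(330)) = √(67600244/90685223 + 2*330*(215 + 330)) = √(67600244/90685223 + 2*330*545) = √(67600244/90685223 + 359700) = √(32619542313344/90685223) = 8*√46220476075680258058/90685223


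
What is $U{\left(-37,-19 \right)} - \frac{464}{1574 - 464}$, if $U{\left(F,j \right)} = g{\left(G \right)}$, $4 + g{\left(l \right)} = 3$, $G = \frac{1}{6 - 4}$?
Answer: $- \frac{787}{555} \approx -1.418$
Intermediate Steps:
$G = \frac{1}{2} \approx 0.5$
$g{\left(l \right)} = -1$ ($g{\left(l \right)} = -4 + 3 = -1$)
$U{\left(F,j \right)} = -1$
$U{\left(-37,-19 \right)} - \frac{464}{1574 - 464} = -1 - \frac{464}{1574 - 464} = -1 - \frac{464}{1110} = -1 - \frac{232}{555} = - \frac{787}{555}$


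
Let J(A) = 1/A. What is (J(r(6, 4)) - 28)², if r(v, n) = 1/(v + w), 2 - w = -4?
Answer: 256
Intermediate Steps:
w = 6 (w = 2 - 1*(-4) = 2 + 4 = 6)
r(v, n) = 1/(6 + v) (r(v, n) = 1/(v + 6) = 1/(6 + v))
(J(r(6, 4)) - 28)² = (1/(1/(6 + 6)) - 28)² = (1/(1/12) - 28)² = (12 - 28)² = (-16)² = 256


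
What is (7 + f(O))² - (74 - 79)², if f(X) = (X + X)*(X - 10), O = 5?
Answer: 1824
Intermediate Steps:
f(X) = 2*X*(-10 + X) (f(X) = (2*X)*(-10 + X) = 2*X*(-10 + X))
(7 + f(O))² - (74 - 79)² = (7 + 2*5*(-10 + 5))² - (74 - 79)² = (7 + 2*5*(-5))² - 1*(-5)² = (7 - 50)² - 1*25 = (-43)² - 25 = 1849 - 25 = 1824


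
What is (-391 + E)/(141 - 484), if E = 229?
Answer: 162/343 ≈ 0.47230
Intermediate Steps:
(-391 + E)/(141 - 484) = (-391 + 229)/(141 - 484) = -162/(-343) = -162*(-1/343) = 162/343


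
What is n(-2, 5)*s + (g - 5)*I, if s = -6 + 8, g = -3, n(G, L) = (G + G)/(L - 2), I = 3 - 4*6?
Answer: 496/3 ≈ 165.33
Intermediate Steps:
I = -21 (I = 3 - 24 = -21)
n(G, L) = 2*G/(-2 + L) (n(G, L) = (2*G)/(-2 + L) = 2*G/(-2 + L))
s = 2
n(-2, 5)*s + (g - 5)*I = (2*(-2)/(-2 + 5))*2 + (-3 - 5)*(-21) = (2*(-2)/3)*2 - 8*(-21) = (2*(-2)*(⅓))*2 + 168 = -4/3*2 + 168 = -8/3 + 168 = 496/3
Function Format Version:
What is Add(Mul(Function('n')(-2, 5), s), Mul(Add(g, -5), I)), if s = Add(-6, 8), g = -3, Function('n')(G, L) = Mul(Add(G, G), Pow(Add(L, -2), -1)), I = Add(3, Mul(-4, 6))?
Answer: Rational(496, 3) ≈ 165.33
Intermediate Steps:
I = -21 (I = Add(3, -24) = -21)
Function('n')(G, L) = Mul(2, G, Pow(Add(-2, L), -1)) (Function('n')(G, L) = Mul(Mul(2, G), Pow(Add(-2, L), -1)) = Mul(2, G, Pow(Add(-2, L), -1)))
s = 2
Add(Mul(Function('n')(-2, 5), s), Mul(Add(g, -5), I)) = Add(Mul(Mul(2, -2, Pow(Add(-2, 5), -1)), 2), Mul(Add(-3, -5), -21)) = Add(Mul(Mul(2, -2, Pow(3, -1)), 2), Mul(-8, -21)) = Add(Mul(Mul(2, -2, Rational(1, 3)), 2), 168) = Add(Mul(Rational(-4, 3), 2), 168) = Add(Rational(-8, 3), 168) = Rational(496, 3)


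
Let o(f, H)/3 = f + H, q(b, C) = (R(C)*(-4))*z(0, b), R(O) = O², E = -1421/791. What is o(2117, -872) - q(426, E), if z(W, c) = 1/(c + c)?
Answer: 10158483004/2719797 ≈ 3735.0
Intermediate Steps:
E = -203/113 (E = -1421*1/791 = -203/113 ≈ -1.7965)
z(W, c) = 1/(2*c)
q(b, C) = -2*C²/b (q(b, C) = (C²*(-4))*(1/(2*b)) = (-4*C²)*(1/(2*b)) = -2*C²/b)
o(f, H) = 3*H + 3*f (o(f, H) = 3*(f + H) = 3*(H + f) = 3*H + 3*f)
o(2117, -872) - q(426, E) = (3*(-872) + 3*2117) - (-2)*(-203/113)²/426 = (-2616 + 6351) - (-2)*41209/(12769*426) = 3735 - 1*(-41209/2719797) = 3735 + 41209/2719797 = 10158483004/2719797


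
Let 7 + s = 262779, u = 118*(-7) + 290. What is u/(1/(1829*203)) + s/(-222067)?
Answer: -44193516625516/222067 ≈ -1.9901e+8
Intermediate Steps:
u = -536 (u = -826 + 290 = -536)
s = 262772 (s = -7 + 262779 = 262772)
u/(1/(1829*203)) + s/(-222067) = -536*1829*203 + 262772/(-222067) = -536/(1/371287) + 262772*(-1/222067) = -536/1/371287 - 262772/222067 = -536*371287 - 262772/222067 = -199009832 - 262772/222067 = -44193516625516/222067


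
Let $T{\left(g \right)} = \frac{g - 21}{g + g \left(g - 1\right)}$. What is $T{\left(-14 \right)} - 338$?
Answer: $- \frac{9469}{28} \approx -338.18$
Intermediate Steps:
$T{\left(g \right)} = \frac{-21 + g}{g + g \left(-1 + g\right)}$
$T{\left(-14 \right)} - 338 = \frac{-21 - 14}{196} - 338 = \frac{1}{196} \left(-35\right) - 338 = - \frac{5}{28} - 338 = - \frac{9469}{28}$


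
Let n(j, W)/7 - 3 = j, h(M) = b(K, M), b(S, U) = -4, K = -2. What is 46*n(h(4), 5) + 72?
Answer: -250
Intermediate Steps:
h(M) = -4
n(j, W) = 21 + 7*j
46*n(h(4), 5) + 72 = 46*(21 + 7*(-4)) + 72 = 46*(21 - 28) + 72 = 46*(-7) + 72 = -322 + 72 = -250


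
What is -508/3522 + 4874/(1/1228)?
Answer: 10540063738/1761 ≈ 5.9853e+6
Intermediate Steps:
-508/3522 + 4874/(1/1228) = -508*1/3522 + 4874/(1/1228) = -254/1761 + 4874*1228 = -254/1761 + 5985272 = 10540063738/1761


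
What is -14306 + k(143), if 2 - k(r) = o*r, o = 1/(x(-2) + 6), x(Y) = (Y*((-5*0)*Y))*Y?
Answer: -85967/6 ≈ -14328.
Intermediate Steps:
x(Y) = 0 (x(Y) = (Y*(0*Y))*Y = (Y*0)*Y = 0*Y = 0)
o = 1/6 (o = 1/(0 + 6) = 1/6 ≈ 0.16667)
k(r) = 2 - r/6
-14306 + k(143) = -14306 + (2 - 1/6*143) = -14306 + (2 - 143/6) = -14306 - 131/6 = -85967/6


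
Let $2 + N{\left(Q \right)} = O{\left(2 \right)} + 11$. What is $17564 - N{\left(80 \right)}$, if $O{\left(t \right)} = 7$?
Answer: $17548$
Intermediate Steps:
$N{\left(Q \right)} = 16$ ($N{\left(Q \right)} = -2 + \left(7 + 11\right) = -2 + 18 = 16$)
$17564 - N{\left(80 \right)} = 17564 - 16 = 17548$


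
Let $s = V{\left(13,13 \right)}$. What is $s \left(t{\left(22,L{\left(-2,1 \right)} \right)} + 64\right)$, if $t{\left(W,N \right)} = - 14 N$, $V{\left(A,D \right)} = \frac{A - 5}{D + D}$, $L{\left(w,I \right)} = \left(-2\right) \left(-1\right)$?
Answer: $\frac{144}{13} \approx 11.077$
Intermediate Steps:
$L{\left(w,I \right)} = 2$
$V{\left(A,D \right)} = \frac{-5 + A}{2 D}$
$s = \frac{4}{13}$ ($s = \frac{-5 + 13}{2 \cdot 13} = \frac{1}{2} \cdot \frac{1}{13} \cdot 8 = \frac{4}{13} \approx 0.30769$)
$s \left(t{\left(22,L{\left(-2,1 \right)} \right)} + 64\right) = \frac{4 \left(\left(-14\right) 2 + 64\right)}{13} = \frac{4 \left(-28 + 64\right)}{13} = \frac{4}{13} \cdot 36 = \frac{144}{13}$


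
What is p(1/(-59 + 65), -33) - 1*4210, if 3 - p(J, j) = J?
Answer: -25243/6 ≈ -4207.2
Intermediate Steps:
p(J, j) = 3 - J
p(1/(-59 + 65), -33) - 1*4210 = (3 - 1/(-59 + 65)) - 1*4210 = (3 - 1/6) - 4210 = (3 - 1*⅙) - 4210 = (3 - ⅙) - 4210 = 17/6 - 4210 = -25243/6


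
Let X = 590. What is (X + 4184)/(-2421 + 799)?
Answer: -2387/811 ≈ -2.9433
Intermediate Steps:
(X + 4184)/(-2421 + 799) = (590 + 4184)/(-2421 + 799) = 4774/(-1622) = 4774*(-1/1622) = -2387/811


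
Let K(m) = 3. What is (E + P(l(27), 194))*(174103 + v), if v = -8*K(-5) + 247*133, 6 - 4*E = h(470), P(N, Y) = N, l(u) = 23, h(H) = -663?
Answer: 78736865/2 ≈ 3.9368e+7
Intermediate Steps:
E = 669/4 (E = 3/2 - ¼*(-663) = 3/2 + 663/4 = 669/4 ≈ 167.25)
v = 32827 (v = -8*3 + 247*133 = -24 + 32851 = 32827)
(E + P(l(27), 194))*(174103 + v) = (669/4 + 23)*(174103 + 32827) = (761/4)*206930 = 78736865/2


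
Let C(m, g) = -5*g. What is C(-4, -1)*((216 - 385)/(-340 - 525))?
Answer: 169/173 ≈ 0.97688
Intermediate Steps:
C(-4, -1)*((216 - 385)/(-340 - 525)) = (-5*(-1))*((216 - 385)/(-340 - 525)) = 5*(-169/(-865)) = 5*(-169*(-1/865)) = 5*(169/865) = 169/173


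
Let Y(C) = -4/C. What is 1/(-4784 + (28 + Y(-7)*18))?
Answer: -7/33220 ≈ -0.00021072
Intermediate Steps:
1/(-4784 + (28 + Y(-7)*18)) = 1/(-4784 + (28 - 4/(-7)*18)) = 1/(-4784 + (28 - 4*(-⅐)*18)) = 1/(-4784 + (28 + (4/7)*18)) = 1/(-4784 + (28 + 72/7)) = 1/(-4784 + 268/7) = 1/(-33220/7) = -7/33220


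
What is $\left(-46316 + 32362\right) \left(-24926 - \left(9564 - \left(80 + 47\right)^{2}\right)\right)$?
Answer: $256209394$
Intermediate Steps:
$\left(-46316 + 32362\right) \left(-24926 - \left(9564 - \left(80 + 47\right)^{2}\right)\right) = - 13954 \left(-24926 - \left(9564 - 127^{2}\right)\right) = - 13954 \left(-24926 + \left(-9564 + 16129\right)\right) = - 13954 \left(-24926 + 6565\right) = \left(-13954\right) \left(-18361\right) = 256209394$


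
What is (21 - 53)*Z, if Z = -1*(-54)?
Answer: -1728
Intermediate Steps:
Z = 54
(21 - 53)*Z = (21 - 53)*54 = -32*54 = -1728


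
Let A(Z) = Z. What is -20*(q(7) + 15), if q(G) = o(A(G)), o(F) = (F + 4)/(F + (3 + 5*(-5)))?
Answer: -856/3 ≈ -285.33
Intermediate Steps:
o(F) = (4 + F)/(-22 + F) (o(F) = (4 + F)/(F + (3 - 25)) = (4 + F)/(F - 22) = (4 + F)/(-22 + F))
q(G) = (4 + G)/(-22 + G)
-20*(q(7) + 15) = -20*((4 + 7)/(-22 + 7) + 15) = -20*(11/(-15) + 15) = -20*(-1/15*11 + 15) = -20*(-11/15 + 15) = -20*214/15 = -856/3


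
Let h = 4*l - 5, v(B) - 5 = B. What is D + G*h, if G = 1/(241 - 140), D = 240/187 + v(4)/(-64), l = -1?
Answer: 1273665/1208768 ≈ 1.0537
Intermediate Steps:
v(B) = 5 + B
D = 13677/11968 (D = 240/187 + (5 + 4)/(-64) = 240*(1/187) + 9*(-1/64) = 240/187 - 9/64 = 13677/11968 ≈ 1.1428)
G = 1/101 ≈ 0.0099010
h = -9 (h = 4*(-1) - 5 = -4 - 5 = -9)
D + G*h = 13677/11968 + (1/101)*(-9) = 13677/11968 - 9/101 = 1273665/1208768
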